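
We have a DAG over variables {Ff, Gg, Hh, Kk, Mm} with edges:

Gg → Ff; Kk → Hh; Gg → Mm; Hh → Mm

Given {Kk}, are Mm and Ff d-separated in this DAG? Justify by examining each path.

No

The only undirected path from Mm to Ff is:
Path 1: Mm ← Gg → Ff
  Gg is a fork and Gg is not conditioned on — no node blocks this path, so it is active.
Because an active path exists, Mm and Ff are not d-separated.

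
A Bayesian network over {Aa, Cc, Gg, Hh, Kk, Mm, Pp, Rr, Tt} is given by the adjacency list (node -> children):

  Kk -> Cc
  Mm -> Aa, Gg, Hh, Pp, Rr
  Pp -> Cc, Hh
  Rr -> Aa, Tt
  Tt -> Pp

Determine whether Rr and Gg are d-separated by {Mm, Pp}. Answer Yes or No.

We examine all 4 paths between Rr and Gg:
Path 1: Rr → Aa ← Mm → Gg
  Aa is a collider here and neither Aa nor any of its descendants is conditioned on, so the collider stays closed — the path is blocked at Aa.
Path 2: Rr → Tt → Pp → Hh ← Mm → Gg
  Pp is a chain here and Pp is conditioned on, so the path is blocked at Pp.
Path 3: Rr → Tt → Pp ← Mm → Gg
  Mm is a fork here and Mm is conditioned on, so the path is blocked at Mm.
Path 4: Rr ← Mm → Gg
  Mm is a fork here and Mm is conditioned on, so the path is blocked at Mm.
Every path is blocked, so Rr and Gg are d-separated given {Mm, Pp}.

Yes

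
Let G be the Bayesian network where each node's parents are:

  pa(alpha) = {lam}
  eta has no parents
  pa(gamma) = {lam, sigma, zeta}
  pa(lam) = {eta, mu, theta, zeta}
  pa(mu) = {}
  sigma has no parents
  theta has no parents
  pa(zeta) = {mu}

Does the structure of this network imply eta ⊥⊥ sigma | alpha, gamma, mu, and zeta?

We examine all 3 paths between eta and sigma:
Path 1: eta → lam ← zeta → gamma ← sigma
  zeta is a fork here and zeta is conditioned on, so the path is blocked at zeta.
Path 2: eta → lam → gamma ← sigma
  lam is a chain and lam is not conditioned on; gamma is a collider and gamma is conditioned on, which opens it — no node blocks this path, so it is active.
Path 3: eta → lam ← mu → zeta → gamma ← sigma
  mu is a fork here and mu is conditioned on, so the path is blocked at mu.
Since the path eta → lam → gamma ← sigma is active, eta and sigma are not d-separated given {alpha, gamma, mu, zeta}.

No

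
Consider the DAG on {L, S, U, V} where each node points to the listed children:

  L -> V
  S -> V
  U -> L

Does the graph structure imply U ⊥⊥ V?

Only one path connects U and V:
Path 1: U → L → V
  L is a chain and L is not conditioned on — no node blocks this path, so it is active.
Since the path U → L → V is active, U and V are not d-separated given ∅.

No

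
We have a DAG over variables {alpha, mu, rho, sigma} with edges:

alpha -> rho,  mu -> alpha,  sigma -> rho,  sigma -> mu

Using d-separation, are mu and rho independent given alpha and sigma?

2 paths connect mu and rho; each must be blocked for d-separation to hold:
Path 1: mu → alpha → rho
  alpha is a chain here and alpha is conditioned on, so the path is blocked at alpha.
Path 2: mu ← sigma → rho
  sigma is a fork here and sigma is conditioned on, so the path is blocked at sigma.
Since every path is blocked, d-separation holds.

Yes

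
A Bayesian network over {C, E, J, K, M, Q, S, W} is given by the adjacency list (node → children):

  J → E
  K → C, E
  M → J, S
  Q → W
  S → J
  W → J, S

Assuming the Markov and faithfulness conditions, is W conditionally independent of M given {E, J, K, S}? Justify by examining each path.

4 paths connect W and M; each must be blocked for d-separation to hold:
Path 1: W → J ← M
  J is a collider and J is conditioned on, which opens it — no node blocks this path, so it is active.
Path 2: W → J ← S ← M
  S is a chain here and S is conditioned on, so the path is blocked at S.
Path 3: W → S → J ← M
  S is a chain here and S is conditioned on, so the path is blocked at S.
Path 4: W → S ← M
  S is a collider and S is conditioned on, which opens it — no node blocks this path, so it is active.
Because an active path exists, W and M are not d-separated.

No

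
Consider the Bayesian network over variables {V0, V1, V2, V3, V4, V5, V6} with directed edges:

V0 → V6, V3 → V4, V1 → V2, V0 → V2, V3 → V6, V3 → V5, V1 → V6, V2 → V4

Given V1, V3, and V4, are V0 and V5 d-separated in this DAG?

Enumerating the 4 paths from V0 to V5 and testing each for blocking by {V1, V3, V4}:
Path 1: V0 → V2 ← V1 → V6 ← V3 → V5
  V1 is a fork here and V1 is conditioned on, so the path is blocked at V1.
Path 2: V0 → V2 → V4 ← V3 → V5
  V3 is a fork here and V3 is conditioned on, so the path is blocked at V3.
Path 3: V0 → V6 ← V3 → V5
  V6 is a collider here and neither V6 nor any of its descendants is conditioned on, so the collider stays closed — the path is blocked at V6.
Path 4: V0 → V6 ← V1 → V2 → V4 ← V3 → V5
  V6 is a collider here and neither V6 nor any of its descendants is conditioned on, so the collider stays closed — the path is blocked at V6.
Every path is blocked, so V0 and V5 are d-separated given {V1, V3, V4}.

Yes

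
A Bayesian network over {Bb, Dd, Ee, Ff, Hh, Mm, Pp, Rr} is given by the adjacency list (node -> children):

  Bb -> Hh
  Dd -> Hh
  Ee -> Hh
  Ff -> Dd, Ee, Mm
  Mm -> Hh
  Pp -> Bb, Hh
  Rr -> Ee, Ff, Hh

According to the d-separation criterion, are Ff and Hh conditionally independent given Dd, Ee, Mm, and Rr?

Yes

6 paths connect Ff and Hh; each must be blocked for d-separation to hold:
Path 1: Ff ← Rr → Hh
  Rr is a fork here and Rr is conditioned on, so the path is blocked at Rr.
Path 2: Ff ← Rr → Ee → Hh
  Rr is a fork here and Rr is conditioned on, so the path is blocked at Rr.
Path 3: Ff → Dd → Hh
  Dd is a chain here and Dd is conditioned on, so the path is blocked at Dd.
Path 4: Ff → Mm → Hh
  Mm is a chain here and Mm is conditioned on, so the path is blocked at Mm.
Path 5: Ff → Ee ← Rr → Hh
  Rr is a fork here and Rr is conditioned on, so the path is blocked at Rr.
Path 6: Ff → Ee → Hh
  Ee is a chain here and Ee is conditioned on, so the path is blocked at Ee.
Every path is blocked, so Ff and Hh are d-separated given {Dd, Ee, Mm, Rr}.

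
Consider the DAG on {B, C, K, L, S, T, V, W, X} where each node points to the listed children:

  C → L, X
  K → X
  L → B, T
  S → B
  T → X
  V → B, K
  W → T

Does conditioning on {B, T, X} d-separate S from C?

4 paths connect S and C; each must be blocked for d-separation to hold:
Path 1: S → B ← L → T → X ← C
  T is a chain here and T is conditioned on, so the path is blocked at T.
Path 2: S → B ← L ← C
  B is a collider and B is conditioned on, which opens it; L is a chain and L is not conditioned on — no node blocks this path, so it is active.
Path 3: S → B ← V → K → X ← T ← L ← C
  T is a chain here and T is conditioned on, so the path is blocked at T.
Path 4: S → B ← V → K → X ← C
  B is a collider and B is conditioned on, which opens it; V is a fork and V is not conditioned on; K is a chain and K is not conditioned on; X is a collider and X is conditioned on, which opens it — no node blocks this path, so it is active.
At least one path is unblocked, so d-separation fails.

No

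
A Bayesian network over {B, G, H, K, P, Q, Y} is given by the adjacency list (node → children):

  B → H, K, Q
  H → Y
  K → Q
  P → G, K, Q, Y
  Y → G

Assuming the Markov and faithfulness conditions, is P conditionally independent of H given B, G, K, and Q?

No

6 paths connect P and H; each must be blocked for d-separation to hold:
  1. P → K ← B → H — K:collider[open]; B:fork[blocks] ⇒ blocked
  2. P → K → Q ← B → H — K:chain[blocks]; Q:collider[open]; B:fork[blocks] ⇒ blocked
  3. P → G ← Y ← H — G:collider[open]; Y:chain[open] ⇒ active
  4. P → Y ← H — Y:collider[open] ⇒ active
  5. P → Q ← K ← B → H — Q:collider[open]; K:chain[blocks]; B:fork[blocks] ⇒ blocked
  6. P → Q ← B → H — Q:collider[open]; B:fork[blocks] ⇒ blocked
Since the path P → G ← Y ← H is active, P and H are not d-separated given {B, G, K, Q}.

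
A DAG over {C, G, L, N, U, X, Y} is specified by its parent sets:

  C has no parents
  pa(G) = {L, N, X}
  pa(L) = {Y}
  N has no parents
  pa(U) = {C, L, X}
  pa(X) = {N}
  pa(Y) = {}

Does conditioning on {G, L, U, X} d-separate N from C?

There are 4 undirected paths between N and C; checking each against the conditioning set {G, L, U, X}:
  1. N → G ← X → U ← C — G:collider[open]; X:fork[blocks]; U:collider[open] ⇒ blocked
  2. N → G ← L → U ← C — G:collider[open]; L:fork[blocks]; U:collider[open] ⇒ blocked
  3. N → X → U ← C — X:chain[blocks]; U:collider[open] ⇒ blocked
  4. N → X → G ← L → U ← C — X:chain[blocks]; G:collider[open]; L:fork[blocks]; U:collider[open] ⇒ blocked
Every path is blocked, so N and C are d-separated given {G, L, U, X}.

Yes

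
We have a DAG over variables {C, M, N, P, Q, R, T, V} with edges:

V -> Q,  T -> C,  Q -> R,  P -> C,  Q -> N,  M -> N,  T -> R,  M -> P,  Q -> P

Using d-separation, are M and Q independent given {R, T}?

There are 3 undirected paths between M and Q; checking each against the conditioning set {R, T}:
  1. M → N ← Q — N:collider[blocks] ⇒ blocked
  2. M → P → C ← T → R ← Q — P:chain[open]; C:collider[blocks]; T:fork[blocks]; R:collider[open] ⇒ blocked
  3. M → P ← Q — P:collider[blocks] ⇒ blocked
All paths are blocked; M ⊥ Q | {R, T} holds.

Yes — M and Q are d-separated given {R, T}.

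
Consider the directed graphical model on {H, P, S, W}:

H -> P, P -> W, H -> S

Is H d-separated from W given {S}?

The only undirected path from H to W is:
  1. H → P → W — P:chain[open] ⇒ active
Since the path H → P → W is active, H and W are not d-separated given {S}.

No — H and W are not d-separated given {S}.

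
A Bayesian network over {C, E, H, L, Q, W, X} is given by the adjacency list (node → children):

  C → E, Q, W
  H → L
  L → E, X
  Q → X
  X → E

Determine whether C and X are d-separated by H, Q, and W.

There are 3 undirected paths between C and X; checking each against the conditioning set {H, Q, W}:
Path 1: C → Q → X
  Q is a chain here and Q is conditioned on, so the path is blocked at Q.
Path 2: C → E ← X
  E is a collider here and neither E nor any of its descendants is conditioned on, so the collider stays closed — the path is blocked at E.
Path 3: C → E ← L → X
  E is a collider here and neither E nor any of its descendants is conditioned on, so the collider stays closed — the path is blocked at E.
Every path is blocked, so C and X are d-separated given {H, Q, W}.

Yes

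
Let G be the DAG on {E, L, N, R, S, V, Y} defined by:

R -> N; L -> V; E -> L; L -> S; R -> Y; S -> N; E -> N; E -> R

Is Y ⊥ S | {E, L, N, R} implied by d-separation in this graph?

Enumerating the 4 paths from Y to S and testing each for blocking by {E, L, N, R}:
  1. Y ← R ← E → L → S — R:chain[blocks]; E:fork[blocks]; L:chain[blocks] ⇒ blocked
  2. Y ← R ← E → N ← S — R:chain[blocks]; E:fork[blocks]; N:collider[open] ⇒ blocked
  3. Y ← R → N ← E → L → S — R:fork[blocks]; N:collider[open]; E:fork[blocks]; L:chain[blocks] ⇒ blocked
  4. Y ← R → N ← S — R:fork[blocks]; N:collider[open] ⇒ blocked
Since every path is blocked, d-separation holds.

Yes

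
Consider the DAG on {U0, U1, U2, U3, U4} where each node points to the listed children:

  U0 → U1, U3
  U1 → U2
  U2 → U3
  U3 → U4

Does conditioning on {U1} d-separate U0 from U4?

No — U0 and U4 are not d-separated given {U1}.

We examine all 2 paths between U0 and U4:
Path 1: U0 → U3 → U4
  U3 is a chain and U3 is not conditioned on — no node blocks this path, so it is active.
Path 2: U0 → U1 → U2 → U3 → U4
  U1 is a chain here and U1 is conditioned on, so the path is blocked at U1.
Because an active path exists, U0 and U4 are not d-separated.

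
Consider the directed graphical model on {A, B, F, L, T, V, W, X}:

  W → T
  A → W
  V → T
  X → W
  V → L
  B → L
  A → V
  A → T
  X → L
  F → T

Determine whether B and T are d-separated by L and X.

No

Enumerating the 6 paths from B to T and testing each for blocking by {L, X}:
  1. B → L ← V → T — L:collider[open]; V:fork[open] ⇒ active
  2. B → L ← V ← A → W → T — L:collider[open]; V:chain[open]; A:fork[open]; W:chain[open] ⇒ active
  3. B → L ← V ← A → T — L:collider[open]; V:chain[open]; A:fork[open] ⇒ active
  4. B → L ← X → W → T — L:collider[open]; X:fork[blocks]; W:chain[open] ⇒ blocked
  5. B → L ← X → W ← A → V → T — L:collider[open]; X:fork[blocks]; W:collider[blocks]; A:fork[open]; V:chain[open] ⇒ blocked
  6. B → L ← X → W ← A → T — L:collider[open]; X:fork[blocks]; W:collider[blocks]; A:fork[open] ⇒ blocked
Since the path B → L ← V → T is active, B and T are not d-separated given {L, X}.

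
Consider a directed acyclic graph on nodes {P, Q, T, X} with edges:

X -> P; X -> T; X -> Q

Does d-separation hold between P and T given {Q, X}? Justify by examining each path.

There is one path between P and T:
Path 1: P ← X → T
  X is a fork here and X is conditioned on, so the path is blocked at X.
Since every path is blocked, d-separation holds.

Yes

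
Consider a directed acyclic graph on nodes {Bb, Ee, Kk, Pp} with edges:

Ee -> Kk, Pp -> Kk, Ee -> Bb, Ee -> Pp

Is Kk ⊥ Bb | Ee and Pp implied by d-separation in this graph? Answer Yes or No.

Enumerating the 2 paths from Kk to Bb and testing each for blocking by {Ee, Pp}:
  1. Kk ← Ee → Bb — Ee:fork[blocks] ⇒ blocked
  2. Kk ← Pp ← Ee → Bb — Pp:chain[blocks]; Ee:fork[blocks] ⇒ blocked
Since every path is blocked, d-separation holds.

Yes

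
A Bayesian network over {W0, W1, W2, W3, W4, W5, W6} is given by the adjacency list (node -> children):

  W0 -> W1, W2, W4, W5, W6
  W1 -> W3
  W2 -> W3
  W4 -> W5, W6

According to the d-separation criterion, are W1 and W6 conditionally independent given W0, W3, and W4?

Yes — W1 and W6 are d-separated given {W0, W3, W4}.

There are 6 undirected paths between W1 and W6; checking each against the conditioning set {W0, W3, W4}:
Path 1: W1 → W3 ← W2 ← W0 → W6
  W0 is a fork here and W0 is conditioned on, so the path is blocked at W0.
Path 2: W1 → W3 ← W2 ← W0 → W5 ← W4 → W6
  W0 is a fork here and W0 is conditioned on, so the path is blocked at W0.
Path 3: W1 → W3 ← W2 ← W0 → W4 → W6
  W0 is a fork here and W0 is conditioned on, so the path is blocked at W0.
Path 4: W1 ← W0 → W6
  W0 is a fork here and W0 is conditioned on, so the path is blocked at W0.
Path 5: W1 ← W0 → W5 ← W4 → W6
  W0 is a fork here and W0 is conditioned on, so the path is blocked at W0.
Path 6: W1 ← W0 → W4 → W6
  W0 is a fork here and W0 is conditioned on, so the path is blocked at W0.
Since every path is blocked, d-separation holds.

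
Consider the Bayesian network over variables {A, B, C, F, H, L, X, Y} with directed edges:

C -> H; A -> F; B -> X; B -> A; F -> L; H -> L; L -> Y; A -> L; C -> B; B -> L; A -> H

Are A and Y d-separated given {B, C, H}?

No

There are 6 undirected paths between A and Y; checking each against the conditioning set {B, C, H}:
Path 1: A → F → L → Y
  F is a chain and F is not conditioned on; L is a chain and L is not conditioned on — no node blocks this path, so it is active.
Path 2: A → H ← C → B → L → Y
  C is a fork here and C is conditioned on, so the path is blocked at C.
Path 3: A → H → L → Y
  H is a chain here and H is conditioned on, so the path is blocked at H.
Path 4: A ← B ← C → H → L → Y
  B is a chain here and B is conditioned on, so the path is blocked at B.
Path 5: A ← B → L → Y
  B is a fork here and B is conditioned on, so the path is blocked at B.
Path 6: A → L → Y
  L is a chain and L is not conditioned on — no node blocks this path, so it is active.
Because an active path exists, A and Y are not d-separated.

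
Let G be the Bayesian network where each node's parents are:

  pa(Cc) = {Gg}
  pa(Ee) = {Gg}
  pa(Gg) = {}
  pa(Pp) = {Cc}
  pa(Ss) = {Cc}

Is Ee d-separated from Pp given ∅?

No — Ee and Pp are not d-separated given ∅.

There is one path between Ee and Pp:
Path 1: Ee ← Gg → Cc → Pp
  Gg is a fork and Gg is not conditioned on; Cc is a chain and Cc is not conditioned on — no node blocks this path, so it is active.
Because an active path exists, Ee and Pp are not d-separated.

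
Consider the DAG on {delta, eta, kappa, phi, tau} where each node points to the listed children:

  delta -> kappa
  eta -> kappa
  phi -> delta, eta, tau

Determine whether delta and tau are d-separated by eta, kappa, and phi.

2 paths connect delta and tau; each must be blocked for d-separation to hold:
  1. delta → kappa ← eta ← phi → tau — kappa:collider[open]; eta:chain[blocks]; phi:fork[blocks] ⇒ blocked
  2. delta ← phi → tau — phi:fork[blocks] ⇒ blocked
Since every path is blocked, d-separation holds.

Yes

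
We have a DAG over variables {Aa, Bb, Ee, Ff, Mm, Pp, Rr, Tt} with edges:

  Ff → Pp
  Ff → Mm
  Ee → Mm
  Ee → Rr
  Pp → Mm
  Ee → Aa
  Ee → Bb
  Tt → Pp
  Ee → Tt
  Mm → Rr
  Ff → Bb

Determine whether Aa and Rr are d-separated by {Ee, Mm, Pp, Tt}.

6 paths connect Aa and Rr; each must be blocked for d-separation to hold:
Path 1: Aa ← Ee → Tt → Pp → Mm → Rr
  Ee is a fork here and Ee is conditioned on, so the path is blocked at Ee.
Path 2: Aa ← Ee → Tt → Pp ← Ff → Mm → Rr
  Ee is a fork here and Ee is conditioned on, so the path is blocked at Ee.
Path 3: Aa ← Ee → Bb ← Ff → Pp → Mm → Rr
  Ee is a fork here and Ee is conditioned on, so the path is blocked at Ee.
Path 4: Aa ← Ee → Bb ← Ff → Mm → Rr
  Ee is a fork here and Ee is conditioned on, so the path is blocked at Ee.
Path 5: Aa ← Ee → Mm → Rr
  Ee is a fork here and Ee is conditioned on, so the path is blocked at Ee.
Path 6: Aa ← Ee → Rr
  Ee is a fork here and Ee is conditioned on, so the path is blocked at Ee.
All paths are blocked; Aa ⊥ Rr | {Ee, Mm, Pp, Tt} holds.

Yes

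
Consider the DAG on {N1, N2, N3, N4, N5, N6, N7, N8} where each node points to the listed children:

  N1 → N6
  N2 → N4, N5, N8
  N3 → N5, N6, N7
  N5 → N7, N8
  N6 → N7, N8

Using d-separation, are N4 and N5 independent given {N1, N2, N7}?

6 paths connect N4 and N5; each must be blocked for d-separation to hold:
Path 1: N4 ← N2 → N8 ← N6 → N7 ← N3 → N5
  N2 is a fork here and N2 is conditioned on, so the path is blocked at N2.
Path 2: N4 ← N2 → N8 ← N6 → N7 ← N5
  N2 is a fork here and N2 is conditioned on, so the path is blocked at N2.
Path 3: N4 ← N2 → N8 ← N6 ← N3 → N7 ← N5
  N2 is a fork here and N2 is conditioned on, so the path is blocked at N2.
Path 4: N4 ← N2 → N8 ← N6 ← N3 → N5
  N2 is a fork here and N2 is conditioned on, so the path is blocked at N2.
Path 5: N4 ← N2 → N8 ← N5
  N2 is a fork here and N2 is conditioned on, so the path is blocked at N2.
Path 6: N4 ← N2 → N5
  N2 is a fork here and N2 is conditioned on, so the path is blocked at N2.
All paths are blocked; N4 ⊥ N5 | {N1, N2, N7} holds.

Yes — N4 and N5 are d-separated given {N1, N2, N7}.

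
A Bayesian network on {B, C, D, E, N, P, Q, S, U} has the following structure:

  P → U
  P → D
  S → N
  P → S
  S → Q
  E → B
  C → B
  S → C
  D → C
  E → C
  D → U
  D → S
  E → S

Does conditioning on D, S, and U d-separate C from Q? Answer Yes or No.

There are 6 undirected paths between C and Q; checking each against the conditioning set {D, S, U}:
Path 1: C → B ← E → S → Q
  B is a collider here and neither B nor any of its descendants is conditioned on, so the collider stays closed — the path is blocked at B.
Path 2: C ← E → S → Q
  S is a chain here and S is conditioned on, so the path is blocked at S.
Path 3: C ← D → U ← P → S → Q
  D is a fork here and D is conditioned on, so the path is blocked at D.
Path 4: C ← D → S → Q
  D is a fork here and D is conditioned on, so the path is blocked at D.
Path 5: C ← D ← P → S → Q
  D is a chain here and D is conditioned on, so the path is blocked at D.
Path 6: C ← S → Q
  S is a fork here and S is conditioned on, so the path is blocked at S.
Since every path is blocked, d-separation holds.

Yes — C and Q are d-separated given {D, S, U}.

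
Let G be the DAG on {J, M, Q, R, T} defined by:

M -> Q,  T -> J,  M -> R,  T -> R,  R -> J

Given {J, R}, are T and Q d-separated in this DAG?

No

We examine all 2 paths between T and Q:
  1. T → J ← R ← M → Q — J:collider[open]; R:chain[blocks]; M:fork[open] ⇒ blocked
  2. T → R ← M → Q — R:collider[open]; M:fork[open] ⇒ active
At least one path is unblocked, so d-separation fails.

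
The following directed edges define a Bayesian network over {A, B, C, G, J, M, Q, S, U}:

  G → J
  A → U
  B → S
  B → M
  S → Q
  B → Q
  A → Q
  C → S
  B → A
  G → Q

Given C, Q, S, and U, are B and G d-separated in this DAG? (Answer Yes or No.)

No

3 paths connect B and G; each must be blocked for d-separation to hold:
Path 1: B → Q ← G
  Q is a collider and Q is conditioned on, which opens it — no node blocks this path, so it is active.
Path 2: B → A → Q ← G
  A is a chain and A is not conditioned on; Q is a collider and Q is conditioned on, which opens it — no node blocks this path, so it is active.
Path 3: B → S → Q ← G
  S is a chain here and S is conditioned on, so the path is blocked at S.
Since the path B → Q ← G is active, B and G are not d-separated given {C, Q, S, U}.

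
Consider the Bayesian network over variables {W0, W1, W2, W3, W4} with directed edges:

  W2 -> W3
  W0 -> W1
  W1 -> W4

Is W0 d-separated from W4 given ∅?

The only undirected path from W0 to W4 is:
Path 1: W0 → W1 → W4
  W1 is a chain and W1 is not conditioned on — no node blocks this path, so it is active.
At least one path is unblocked, so d-separation fails.

No — W0 and W4 are not d-separated given ∅.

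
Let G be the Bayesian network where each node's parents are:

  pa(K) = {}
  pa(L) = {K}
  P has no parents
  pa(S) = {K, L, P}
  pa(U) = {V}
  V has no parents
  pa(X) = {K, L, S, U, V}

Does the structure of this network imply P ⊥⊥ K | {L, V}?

5 paths connect P and K; each must be blocked for d-separation to hold:
  1. P → S ← K — S:collider[blocks] ⇒ blocked
  2. P → S ← L ← K — S:collider[blocks]; L:chain[blocks] ⇒ blocked
  3. P → S ← L → X ← K — S:collider[blocks]; L:fork[blocks]; X:collider[blocks] ⇒ blocked
  4. P → S → X ← K — S:chain[open]; X:collider[blocks] ⇒ blocked
  5. P → S → X ← L ← K — S:chain[open]; X:collider[blocks]; L:chain[blocks] ⇒ blocked
All paths are blocked; P ⊥ K | {L, V} holds.

Yes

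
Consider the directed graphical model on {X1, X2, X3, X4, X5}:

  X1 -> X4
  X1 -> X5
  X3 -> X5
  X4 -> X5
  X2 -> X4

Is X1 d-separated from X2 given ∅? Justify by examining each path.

Enumerating the 2 paths from X1 to X2 and testing each for blocking by ∅:
Path 1: X1 → X4 ← X2
  X4 is a collider here and neither X4 nor any of its descendants is conditioned on, so the collider stays closed — the path is blocked at X4.
Path 2: X1 → X5 ← X4 ← X2
  X5 is a collider here and neither X5 nor any of its descendants is conditioned on, so the collider stays closed — the path is blocked at X5.
All paths are blocked; X1 ⊥ X2 | ∅ holds.

Yes — X1 and X2 are d-separated given ∅.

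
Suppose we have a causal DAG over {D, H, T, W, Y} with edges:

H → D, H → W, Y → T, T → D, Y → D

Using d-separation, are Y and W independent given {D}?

No

2 paths connect Y and W; each must be blocked for d-separation to hold:
Path 1: Y → T → D ← H → W
  T is a chain and T is not conditioned on; D is a collider and D is conditioned on, which opens it; H is a fork and H is not conditioned on — no node blocks this path, so it is active.
Path 2: Y → D ← H → W
  D is a collider and D is conditioned on, which opens it; H is a fork and H is not conditioned on — no node blocks this path, so it is active.
Because an active path exists, Y and W are not d-separated.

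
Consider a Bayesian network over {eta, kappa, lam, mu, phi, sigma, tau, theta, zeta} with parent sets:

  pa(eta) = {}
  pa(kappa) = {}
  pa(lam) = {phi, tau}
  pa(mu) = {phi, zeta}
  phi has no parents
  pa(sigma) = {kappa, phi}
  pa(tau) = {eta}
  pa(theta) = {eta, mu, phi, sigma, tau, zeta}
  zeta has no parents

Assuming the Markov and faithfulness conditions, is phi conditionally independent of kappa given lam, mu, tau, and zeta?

Yes

There are 6 undirected paths between phi and kappa; checking each against the conditioning set {lam, mu, tau, zeta}:
Path 1: phi → mu → theta ← sigma ← kappa
  mu is a chain here and mu is conditioned on, so the path is blocked at mu.
Path 2: phi → mu ← zeta → theta ← sigma ← kappa
  zeta is a fork here and zeta is conditioned on, so the path is blocked at zeta.
Path 3: phi → theta ← sigma ← kappa
  theta is a collider here and neither theta nor any of its descendants is conditioned on, so the collider stays closed — the path is blocked at theta.
Path 4: phi → lam ← tau → theta ← sigma ← kappa
  tau is a fork here and tau is conditioned on, so the path is blocked at tau.
Path 5: phi → lam ← tau ← eta → theta ← sigma ← kappa
  tau is a chain here and tau is conditioned on, so the path is blocked at tau.
Path 6: phi → sigma ← kappa
  sigma is a collider here and neither sigma nor any of its descendants is conditioned on, so the collider stays closed — the path is blocked at sigma.
Every path is blocked, so phi and kappa are d-separated given {lam, mu, tau, zeta}.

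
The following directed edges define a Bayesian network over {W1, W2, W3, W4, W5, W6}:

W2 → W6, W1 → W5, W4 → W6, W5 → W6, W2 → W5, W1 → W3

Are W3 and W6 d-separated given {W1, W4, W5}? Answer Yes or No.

There are 2 undirected paths between W3 and W6; checking each against the conditioning set {W1, W4, W5}:
Path 1: W3 ← W1 → W5 → W6
  W1 is a fork here and W1 is conditioned on, so the path is blocked at W1.
Path 2: W3 ← W1 → W5 ← W2 → W6
  W1 is a fork here and W1 is conditioned on, so the path is blocked at W1.
All paths are blocked; W3 ⊥ W6 | {W1, W4, W5} holds.

Yes — W3 and W6 are d-separated given {W1, W4, W5}.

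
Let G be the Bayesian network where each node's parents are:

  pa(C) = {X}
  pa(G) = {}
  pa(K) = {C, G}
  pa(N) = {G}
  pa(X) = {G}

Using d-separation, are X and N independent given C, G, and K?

Yes

2 paths connect X and N; each must be blocked for d-separation to hold:
  1. X ← G → N — G:fork[blocks] ⇒ blocked
  2. X → C → K ← G → N — C:chain[blocks]; K:collider[open]; G:fork[blocks] ⇒ blocked
Every path is blocked, so X and N are d-separated given {C, G, K}.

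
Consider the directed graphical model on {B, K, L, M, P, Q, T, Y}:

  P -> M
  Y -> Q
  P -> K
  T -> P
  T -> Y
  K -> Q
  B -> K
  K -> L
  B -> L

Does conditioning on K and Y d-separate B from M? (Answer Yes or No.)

There are 4 undirected paths between B and M; checking each against the conditioning set {K, Y}:
Path 1: B → L ← K → Q ← Y ← T → P → M
  L is a collider here and neither L nor any of its descendants is conditioned on, so the collider stays closed — the path is blocked at L.
Path 2: B → L ← K ← P → M
  L is a collider here and neither L nor any of its descendants is conditioned on, so the collider stays closed — the path is blocked at L.
Path 3: B → K → Q ← Y ← T → P → M
  K is a chain here and K is conditioned on, so the path is blocked at K.
Path 4: B → K ← P → M
  K is a collider and K is conditioned on, which opens it; P is a fork and P is not conditioned on — no node blocks this path, so it is active.
Because an active path exists, B and M are not d-separated.

No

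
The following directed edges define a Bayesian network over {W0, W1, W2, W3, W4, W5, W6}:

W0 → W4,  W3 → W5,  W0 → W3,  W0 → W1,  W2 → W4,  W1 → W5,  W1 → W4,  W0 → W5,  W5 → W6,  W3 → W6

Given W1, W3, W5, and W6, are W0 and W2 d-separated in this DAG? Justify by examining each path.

Yes

We examine all 5 paths between W0 and W2:
  1. W0 → W4 ← W2 — W4:collider[blocks] ⇒ blocked
  2. W0 → W5 ← W1 → W4 ← W2 — W5:collider[open]; W1:fork[blocks]; W4:collider[blocks] ⇒ blocked
  3. W0 → W1 → W4 ← W2 — W1:chain[blocks]; W4:collider[blocks] ⇒ blocked
  4. W0 → W3 → W5 ← W1 → W4 ← W2 — W3:chain[blocks]; W5:collider[open]; W1:fork[blocks]; W4:collider[blocks] ⇒ blocked
  5. W0 → W3 → W6 ← W5 ← W1 → W4 ← W2 — W3:chain[blocks]; W6:collider[open]; W5:chain[blocks]; W1:fork[blocks]; W4:collider[blocks] ⇒ blocked
All paths are blocked; W0 ⊥ W2 | {W1, W3, W5, W6} holds.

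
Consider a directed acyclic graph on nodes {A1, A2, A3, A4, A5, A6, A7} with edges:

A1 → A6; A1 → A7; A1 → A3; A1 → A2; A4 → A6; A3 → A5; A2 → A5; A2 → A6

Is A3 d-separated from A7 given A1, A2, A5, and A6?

We examine all 3 paths between A3 and A7:
Path 1: A3 ← A1 → A7
  A1 is a fork here and A1 is conditioned on, so the path is blocked at A1.
Path 2: A3 → A5 ← A2 ← A1 → A7
  A2 is a chain here and A2 is conditioned on, so the path is blocked at A2.
Path 3: A3 → A5 ← A2 → A6 ← A1 → A7
  A2 is a fork here and A2 is conditioned on, so the path is blocked at A2.
Every path is blocked, so A3 and A7 are d-separated given {A1, A2, A5, A6}.

Yes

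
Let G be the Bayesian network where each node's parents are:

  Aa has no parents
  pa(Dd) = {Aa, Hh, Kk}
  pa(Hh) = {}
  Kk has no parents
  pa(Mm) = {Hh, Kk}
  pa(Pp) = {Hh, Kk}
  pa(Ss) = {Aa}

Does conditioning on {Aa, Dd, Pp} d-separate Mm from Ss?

Yes

Enumerating the 4 paths from Mm to Ss and testing each for blocking by {Aa, Dd, Pp}:
  1. Mm ← Kk → Pp ← Hh → Dd ← Aa → Ss — Kk:fork[open]; Pp:collider[open]; Hh:fork[open]; Dd:collider[open]; Aa:fork[blocks] ⇒ blocked
  2. Mm ← Kk → Dd ← Aa → Ss — Kk:fork[open]; Dd:collider[open]; Aa:fork[blocks] ⇒ blocked
  3. Mm ← Hh → Pp ← Kk → Dd ← Aa → Ss — Hh:fork[open]; Pp:collider[open]; Kk:fork[open]; Dd:collider[open]; Aa:fork[blocks] ⇒ blocked
  4. Mm ← Hh → Dd ← Aa → Ss — Hh:fork[open]; Dd:collider[open]; Aa:fork[blocks] ⇒ blocked
Every path is blocked, so Mm and Ss are d-separated given {Aa, Dd, Pp}.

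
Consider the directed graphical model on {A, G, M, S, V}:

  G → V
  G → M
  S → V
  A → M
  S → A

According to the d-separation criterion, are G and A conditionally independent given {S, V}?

There are 2 undirected paths between G and A; checking each against the conditioning set {S, V}:
Path 1: G → M ← A
  M is a collider here and neither M nor any of its descendants is conditioned on, so the collider stays closed — the path is blocked at M.
Path 2: G → V ← S → A
  S is a fork here and S is conditioned on, so the path is blocked at S.
All paths are blocked; G ⊥ A | {S, V} holds.

Yes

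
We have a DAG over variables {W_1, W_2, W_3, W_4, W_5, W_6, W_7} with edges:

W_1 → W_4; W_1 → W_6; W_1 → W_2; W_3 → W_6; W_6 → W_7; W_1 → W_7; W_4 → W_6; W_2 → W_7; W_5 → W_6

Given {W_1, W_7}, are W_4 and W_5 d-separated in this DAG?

No

There are 4 undirected paths between W_4 and W_5; checking each against the conditioning set {W_1, W_7}:
Path 1: W_4 → W_6 ← W_5
  W_6 is a collider and its descendant W_7 is conditioned on, which opens it — no node blocks this path, so it is active.
Path 2: W_4 ← W_1 → W_7 ← W_6 ← W_5
  W_1 is a fork here and W_1 is conditioned on, so the path is blocked at W_1.
Path 3: W_4 ← W_1 → W_6 ← W_5
  W_1 is a fork here and W_1 is conditioned on, so the path is blocked at W_1.
Path 4: W_4 ← W_1 → W_2 → W_7 ← W_6 ← W_5
  W_1 is a fork here and W_1 is conditioned on, so the path is blocked at W_1.
Since the path W_4 → W_6 ← W_5 is active, W_4 and W_5 are not d-separated given {W_1, W_7}.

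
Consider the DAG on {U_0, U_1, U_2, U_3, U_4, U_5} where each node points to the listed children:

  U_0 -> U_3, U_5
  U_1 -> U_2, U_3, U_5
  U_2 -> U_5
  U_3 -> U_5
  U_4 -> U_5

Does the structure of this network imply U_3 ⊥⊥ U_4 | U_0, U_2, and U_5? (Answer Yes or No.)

There are 4 undirected paths between U_3 and U_4; checking each against the conditioning set {U_0, U_2, U_5}:
Path 1: U_3 → U_5 ← U_4
  U_5 is a collider and U_5 is conditioned on, which opens it — no node blocks this path, so it is active.
Path 2: U_3 ← U_0 → U_5 ← U_4
  U_0 is a fork here and U_0 is conditioned on, so the path is blocked at U_0.
Path 3: U_3 ← U_1 → U_5 ← U_4
  U_1 is a fork and U_1 is not conditioned on; U_5 is a collider and U_5 is conditioned on, which opens it — no node blocks this path, so it is active.
Path 4: U_3 ← U_1 → U_2 → U_5 ← U_4
  U_2 is a chain here and U_2 is conditioned on, so the path is blocked at U_2.
Since the path U_3 → U_5 ← U_4 is active, U_3 and U_4 are not d-separated given {U_0, U_2, U_5}.

No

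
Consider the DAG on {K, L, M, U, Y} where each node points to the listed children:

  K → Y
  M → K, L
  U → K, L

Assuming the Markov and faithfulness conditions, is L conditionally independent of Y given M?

No

Enumerating the 2 paths from L to Y and testing each for blocking by {M}:
  1. L ← U → K → Y — U:fork[open]; K:chain[open] ⇒ active
  2. L ← M → K → Y — M:fork[blocks]; K:chain[open] ⇒ blocked
At least one path is unblocked, so d-separation fails.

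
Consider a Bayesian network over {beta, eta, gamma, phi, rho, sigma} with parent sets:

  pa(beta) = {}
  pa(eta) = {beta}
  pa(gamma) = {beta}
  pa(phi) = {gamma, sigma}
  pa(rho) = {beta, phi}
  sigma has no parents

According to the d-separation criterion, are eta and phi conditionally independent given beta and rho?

There are 2 undirected paths between eta and phi; checking each against the conditioning set {beta, rho}:
  1. eta ← beta → rho ← phi — beta:fork[blocks]; rho:collider[open] ⇒ blocked
  2. eta ← beta → gamma → phi — beta:fork[blocks]; gamma:chain[open] ⇒ blocked
Since every path is blocked, d-separation holds.

Yes — eta and phi are d-separated given {beta, rho}.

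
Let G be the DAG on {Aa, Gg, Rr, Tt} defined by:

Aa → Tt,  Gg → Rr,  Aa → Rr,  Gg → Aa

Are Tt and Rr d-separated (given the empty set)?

There are 2 undirected paths between Tt and Rr; checking each against the conditioning set ∅:
Path 1: Tt ← Aa ← Gg → Rr
  Aa is a chain and Aa is not conditioned on; Gg is a fork and Gg is not conditioned on — no node blocks this path, so it is active.
Path 2: Tt ← Aa → Rr
  Aa is a fork and Aa is not conditioned on — no node blocks this path, so it is active.
Because an active path exists, Tt and Rr are not d-separated.

No — Tt and Rr are not d-separated given ∅.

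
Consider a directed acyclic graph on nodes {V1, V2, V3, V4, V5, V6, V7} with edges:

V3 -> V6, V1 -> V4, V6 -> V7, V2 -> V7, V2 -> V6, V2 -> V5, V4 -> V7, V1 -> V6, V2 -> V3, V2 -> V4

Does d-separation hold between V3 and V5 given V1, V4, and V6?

No

6 paths connect V3 and V5; each must be blocked for d-separation to hold:
Path 1: V3 ← V2 → V5
  V2 is a fork and V2 is not conditioned on — no node blocks this path, so it is active.
Path 2: V3 → V6 ← V2 → V5
  V6 is a collider and V6 is conditioned on, which opens it; V2 is a fork and V2 is not conditioned on — no node blocks this path, so it is active.
Path 3: V3 → V6 → V7 ← V4 ← V2 → V5
  V6 is a chain here and V6 is conditioned on, so the path is blocked at V6.
Path 4: V3 → V6 → V7 ← V2 → V5
  V6 is a chain here and V6 is conditioned on, so the path is blocked at V6.
Path 5: V3 → V6 ← V1 → V4 ← V2 → V5
  V1 is a fork here and V1 is conditioned on, so the path is blocked at V1.
Path 6: V3 → V6 ← V1 → V4 → V7 ← V2 → V5
  V1 is a fork here and V1 is conditioned on, so the path is blocked at V1.
Since the path V3 ← V2 → V5 is active, V3 and V5 are not d-separated given {V1, V4, V6}.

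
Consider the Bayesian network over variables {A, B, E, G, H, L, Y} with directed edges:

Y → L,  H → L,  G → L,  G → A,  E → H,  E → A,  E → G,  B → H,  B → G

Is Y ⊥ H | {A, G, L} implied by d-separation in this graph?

We examine all 4 paths between Y and H:
Path 1: Y → L ← G ← E → H
  G is a chain here and G is conditioned on, so the path is blocked at G.
Path 2: Y → L ← G ← B → H
  G is a chain here and G is conditioned on, so the path is blocked at G.
Path 3: Y → L ← G → A ← E → H
  G is a fork here and G is conditioned on, so the path is blocked at G.
Path 4: Y → L ← H
  L is a collider and L is conditioned on, which opens it — no node blocks this path, so it is active.
Since the path Y → L ← H is active, Y and H are not d-separated given {A, G, L}.

No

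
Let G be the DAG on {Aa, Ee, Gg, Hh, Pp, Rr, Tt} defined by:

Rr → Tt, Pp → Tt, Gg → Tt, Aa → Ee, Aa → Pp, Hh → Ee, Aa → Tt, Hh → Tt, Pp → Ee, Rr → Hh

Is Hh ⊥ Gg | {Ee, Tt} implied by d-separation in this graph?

No

6 paths connect Hh and Gg; each must be blocked for d-separation to hold:
  1. Hh → Ee ← Aa → Pp → Tt ← Gg — Ee:collider[open]; Aa:fork[open]; Pp:chain[open]; Tt:collider[open] ⇒ active
  2. Hh → Ee ← Aa → Tt ← Gg — Ee:collider[open]; Aa:fork[open]; Tt:collider[open] ⇒ active
  3. Hh → Ee ← Pp ← Aa → Tt ← Gg — Ee:collider[open]; Pp:chain[open]; Aa:fork[open]; Tt:collider[open] ⇒ active
  4. Hh → Ee ← Pp → Tt ← Gg — Ee:collider[open]; Pp:fork[open]; Tt:collider[open] ⇒ active
  5. Hh ← Rr → Tt ← Gg — Rr:fork[open]; Tt:collider[open] ⇒ active
  6. Hh → Tt ← Gg — Tt:collider[open] ⇒ active
Since the path Hh → Ee ← Aa → Pp → Tt ← Gg is active, Hh and Gg are not d-separated given {Ee, Tt}.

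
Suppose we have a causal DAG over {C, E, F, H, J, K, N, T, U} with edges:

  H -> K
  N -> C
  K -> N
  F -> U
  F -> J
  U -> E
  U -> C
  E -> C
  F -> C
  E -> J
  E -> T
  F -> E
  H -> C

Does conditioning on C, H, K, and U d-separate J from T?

6 paths connect J and T; each must be blocked for d-separation to hold:
Path 1: J ← F → E → T
  F is a fork and F is not conditioned on; E is a chain and E is not conditioned on — no node blocks this path, so it is active.
Path 2: J ← F → C ← E → T
  F is a fork and F is not conditioned on; C is a collider and C is conditioned on, which opens it; E is a fork and E is not conditioned on — no node blocks this path, so it is active.
Path 3: J ← F → C ← U → E → T
  U is a fork here and U is conditioned on, so the path is blocked at U.
Path 4: J ← F → U → E → T
  U is a chain here and U is conditioned on, so the path is blocked at U.
Path 5: J ← F → U → C ← E → T
  U is a chain here and U is conditioned on, so the path is blocked at U.
Path 6: J ← E → T
  E is a fork and E is not conditioned on — no node blocks this path, so it is active.
At least one path is unblocked, so d-separation fails.

No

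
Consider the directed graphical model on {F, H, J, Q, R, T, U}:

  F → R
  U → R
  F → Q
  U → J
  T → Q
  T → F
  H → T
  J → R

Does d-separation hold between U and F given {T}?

Enumerating the 2 paths from U to F and testing each for blocking by {T}:
Path 1: U → J → R ← F
  R is a collider here and neither R nor any of its descendants is conditioned on, so the collider stays closed — the path is blocked at R.
Path 2: U → R ← F
  R is a collider here and neither R nor any of its descendants is conditioned on, so the collider stays closed — the path is blocked at R.
All paths are blocked; U ⊥ F | {T} holds.

Yes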